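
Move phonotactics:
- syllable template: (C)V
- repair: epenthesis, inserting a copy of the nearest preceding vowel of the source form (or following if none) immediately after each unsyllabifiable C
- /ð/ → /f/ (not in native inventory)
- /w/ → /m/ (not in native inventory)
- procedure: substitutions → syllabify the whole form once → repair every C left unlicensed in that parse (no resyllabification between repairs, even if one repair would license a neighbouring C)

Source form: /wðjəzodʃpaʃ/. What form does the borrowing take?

məfəjəzodoʃopaʃa

Substitution: /w/ → /m/, /ð/ → /f/, giving /mfjəzodʃpaʃ/.
Under (C)V, the unsyllabifiable consonants are /m/, /f/, /d/, /ʃ/, /ʃ/ (no codas are permitted; onsets are limited to one consonant).
Epenthesis after each stranded consonant: /m/ → /mə/, /f/ → /fə/, /d/ → /do/, /ʃ/ → /ʃo/, /ʃ/ → /ʃa/.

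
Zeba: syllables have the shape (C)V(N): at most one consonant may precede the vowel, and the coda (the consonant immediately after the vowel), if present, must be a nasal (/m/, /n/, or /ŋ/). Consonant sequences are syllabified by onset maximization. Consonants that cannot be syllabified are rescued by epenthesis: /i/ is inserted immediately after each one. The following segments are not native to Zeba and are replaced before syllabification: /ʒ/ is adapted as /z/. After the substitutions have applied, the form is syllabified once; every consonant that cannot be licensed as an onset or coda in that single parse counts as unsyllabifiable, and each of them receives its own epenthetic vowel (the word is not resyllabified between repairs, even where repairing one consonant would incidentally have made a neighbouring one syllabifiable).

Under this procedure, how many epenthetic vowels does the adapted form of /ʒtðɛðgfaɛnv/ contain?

5

After substitution the input is /ztðɛðgfaɛnv/.
The unsyllabifiable consonants are /z/, /t/, /ð/, /g/, /v/; each receives one epenthetic vowel.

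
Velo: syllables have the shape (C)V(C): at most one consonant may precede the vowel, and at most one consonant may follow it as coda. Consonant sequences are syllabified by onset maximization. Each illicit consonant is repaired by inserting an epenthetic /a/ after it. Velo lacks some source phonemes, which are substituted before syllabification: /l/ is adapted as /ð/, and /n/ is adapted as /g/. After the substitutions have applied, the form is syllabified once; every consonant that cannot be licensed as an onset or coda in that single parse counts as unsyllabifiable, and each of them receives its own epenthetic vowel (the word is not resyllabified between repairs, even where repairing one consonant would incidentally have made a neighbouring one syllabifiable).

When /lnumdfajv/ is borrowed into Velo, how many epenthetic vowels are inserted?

3

After substitution the input is /ðgumdfajv/.
The unsyllabifiable consonants are /ð/, /d/, /v/; each receives one epenthetic vowel.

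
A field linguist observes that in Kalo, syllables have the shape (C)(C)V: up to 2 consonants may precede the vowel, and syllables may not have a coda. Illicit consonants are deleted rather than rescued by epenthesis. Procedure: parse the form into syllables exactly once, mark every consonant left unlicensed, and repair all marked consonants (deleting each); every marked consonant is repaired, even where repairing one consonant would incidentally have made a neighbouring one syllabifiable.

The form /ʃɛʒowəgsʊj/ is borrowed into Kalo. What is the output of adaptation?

ʃɛʒowəgsʊ

The consonants /j/ cannot be parsed into a legal (C)(C)V syllable (no codas are permitted; onsets may contain at most 2 consonants).
Deletion applies to /j/.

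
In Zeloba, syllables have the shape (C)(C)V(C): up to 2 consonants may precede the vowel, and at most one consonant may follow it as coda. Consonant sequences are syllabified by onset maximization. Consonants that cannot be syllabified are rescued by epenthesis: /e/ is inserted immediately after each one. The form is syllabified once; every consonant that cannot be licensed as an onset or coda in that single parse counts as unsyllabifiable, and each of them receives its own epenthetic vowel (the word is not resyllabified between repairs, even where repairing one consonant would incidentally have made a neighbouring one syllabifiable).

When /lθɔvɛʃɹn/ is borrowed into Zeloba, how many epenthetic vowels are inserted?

The unsyllabifiable consonants are /ɹ/, /n/; each receives one epenthetic vowel.

2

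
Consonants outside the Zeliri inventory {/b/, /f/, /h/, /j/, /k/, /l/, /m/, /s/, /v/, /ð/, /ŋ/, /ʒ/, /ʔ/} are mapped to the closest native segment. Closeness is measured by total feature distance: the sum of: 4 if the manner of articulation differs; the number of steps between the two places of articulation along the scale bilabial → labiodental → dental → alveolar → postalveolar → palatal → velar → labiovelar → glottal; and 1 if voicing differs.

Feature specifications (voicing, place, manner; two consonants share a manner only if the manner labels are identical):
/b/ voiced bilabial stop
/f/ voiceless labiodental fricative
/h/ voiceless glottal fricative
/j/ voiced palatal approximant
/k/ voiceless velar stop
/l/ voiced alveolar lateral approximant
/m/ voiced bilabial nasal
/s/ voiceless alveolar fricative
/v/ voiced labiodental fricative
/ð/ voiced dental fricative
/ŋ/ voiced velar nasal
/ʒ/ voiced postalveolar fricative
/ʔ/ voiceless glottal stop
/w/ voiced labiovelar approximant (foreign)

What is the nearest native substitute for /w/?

j

/j/ is closest: same manner (approximant), place distance 2 (labiovelar→palatal), same voicing; total 2. Next closest is /ŋ/ at distance 5.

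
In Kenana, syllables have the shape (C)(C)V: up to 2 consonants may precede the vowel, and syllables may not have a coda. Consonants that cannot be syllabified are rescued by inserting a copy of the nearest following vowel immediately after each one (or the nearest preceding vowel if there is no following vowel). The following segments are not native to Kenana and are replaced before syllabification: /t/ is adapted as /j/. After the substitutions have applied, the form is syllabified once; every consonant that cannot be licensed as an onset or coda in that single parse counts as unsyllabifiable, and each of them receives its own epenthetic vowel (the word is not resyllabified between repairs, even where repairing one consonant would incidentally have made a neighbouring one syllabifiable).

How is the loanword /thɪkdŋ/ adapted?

jhɪkɪdɪŋɪ

Substitution: /t/ → /j/, giving /jhɪkdŋ/.
The consonants /k/, /d/, /ŋ/ cannot be parsed into a legal (C)(C)V syllable (no codas are permitted; onsets may contain at most 2 consonants).
Inserting the epenthetic vowel yields /k/ → /kɪ/, /d/ → /dɪ/, /ŋ/ → /ŋɪ/.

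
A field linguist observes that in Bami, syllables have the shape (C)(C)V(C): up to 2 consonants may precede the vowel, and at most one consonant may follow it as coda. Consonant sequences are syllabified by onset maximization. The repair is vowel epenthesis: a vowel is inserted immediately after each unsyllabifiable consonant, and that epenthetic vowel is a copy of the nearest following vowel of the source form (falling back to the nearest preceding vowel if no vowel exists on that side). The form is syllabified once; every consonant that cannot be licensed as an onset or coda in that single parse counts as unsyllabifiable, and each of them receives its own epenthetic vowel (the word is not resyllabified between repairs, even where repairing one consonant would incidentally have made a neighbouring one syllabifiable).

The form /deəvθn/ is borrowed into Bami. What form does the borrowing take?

The consonants /θ/, /n/ cannot be parsed into a legal (C)(C)V(C) syllable (at most one coda consonant is licensed; onsets may contain at most 2 consonants).
Epenthesis after each stranded consonant: /θ/ → /θə/, /n/ → /nə/.

deəvθənə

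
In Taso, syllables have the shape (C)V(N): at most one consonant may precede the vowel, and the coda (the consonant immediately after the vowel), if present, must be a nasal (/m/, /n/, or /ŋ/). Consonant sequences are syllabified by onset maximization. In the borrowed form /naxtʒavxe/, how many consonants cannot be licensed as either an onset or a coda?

Under (C)V(N), the unsyllabifiable consonants are /x/, /t/, /v/ (only a nasal (/m/, /n/, or /ŋ/) is licensed in coda position; onsets are limited to one consonant).

3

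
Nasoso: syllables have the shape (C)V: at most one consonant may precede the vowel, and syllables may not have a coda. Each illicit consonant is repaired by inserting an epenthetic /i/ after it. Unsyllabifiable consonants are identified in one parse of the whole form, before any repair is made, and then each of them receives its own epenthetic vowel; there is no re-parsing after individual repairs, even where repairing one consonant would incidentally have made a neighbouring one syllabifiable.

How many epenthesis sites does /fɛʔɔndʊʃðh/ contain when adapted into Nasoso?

4

The unsyllabifiable consonants are /n/, /ʃ/, /ð/, /h/; each receives one epenthetic vowel.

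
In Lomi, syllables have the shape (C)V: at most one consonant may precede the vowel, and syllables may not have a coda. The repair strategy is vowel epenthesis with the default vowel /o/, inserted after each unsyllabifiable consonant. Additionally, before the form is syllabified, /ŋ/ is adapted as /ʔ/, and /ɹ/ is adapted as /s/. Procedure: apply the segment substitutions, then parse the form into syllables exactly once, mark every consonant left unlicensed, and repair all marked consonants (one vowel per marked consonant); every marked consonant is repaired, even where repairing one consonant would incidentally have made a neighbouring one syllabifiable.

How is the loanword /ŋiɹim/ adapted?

ʔisimo

Substitution: /ŋ/ → /ʔ/, /ɹ/ → /s/, giving /ʔisim/.
The consonants /m/ cannot be parsed into a legal (C)V syllable (no codas are permitted; onsets are limited to one consonant).
Inserting the epenthetic vowel yields /m/ → /mo/.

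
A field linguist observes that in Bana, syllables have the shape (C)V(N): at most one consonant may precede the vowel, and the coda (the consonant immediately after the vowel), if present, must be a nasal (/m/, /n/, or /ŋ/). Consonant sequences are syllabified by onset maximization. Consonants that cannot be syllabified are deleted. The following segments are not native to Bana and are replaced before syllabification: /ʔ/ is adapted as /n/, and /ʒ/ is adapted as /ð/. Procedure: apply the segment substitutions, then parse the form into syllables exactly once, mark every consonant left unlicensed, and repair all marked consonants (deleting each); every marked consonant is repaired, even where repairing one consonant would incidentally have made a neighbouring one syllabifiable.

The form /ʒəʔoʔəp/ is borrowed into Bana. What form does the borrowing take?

Substitution: /ʒ/ → /ð/, /ʔ/ → /n/, giving /ðənonəp/.
Syllabifying with onset maximization leaves /p/ stranded (only a nasal (/m/, /n/, or /ŋ/) is licensed in coda position; onsets are limited to one consonant).
Deleting the stranded consonants removes /p/.

ðənonə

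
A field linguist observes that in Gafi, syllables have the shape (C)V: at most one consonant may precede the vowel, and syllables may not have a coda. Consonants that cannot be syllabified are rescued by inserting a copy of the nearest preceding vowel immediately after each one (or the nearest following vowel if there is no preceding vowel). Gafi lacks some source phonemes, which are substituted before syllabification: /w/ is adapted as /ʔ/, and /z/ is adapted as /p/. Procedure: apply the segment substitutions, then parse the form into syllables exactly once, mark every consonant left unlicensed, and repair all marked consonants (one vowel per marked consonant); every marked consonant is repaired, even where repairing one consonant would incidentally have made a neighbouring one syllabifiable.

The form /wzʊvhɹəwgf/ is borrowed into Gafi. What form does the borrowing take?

Substitution: /w/ → /ʔ/, /z/ → /p/, giving /ʔpʊvhɹəʔgf/.
The consonants /ʔ/, /v/, /h/, /ʔ/, /g/, /f/ cannot be parsed into a legal (C)V syllable (no codas are permitted; onsets are limited to one consonant).
Each unlicensed consonant becomes the onset of a new syllable: /ʔ/ → /ʔʊ/, /v/ → /vʊ/, /h/ → /hʊ/, /ʔ/ → /ʔə/, /g/ → /gə/, /f/ → /fə/.

ʔʊpʊvʊhʊɹəʔəgəfə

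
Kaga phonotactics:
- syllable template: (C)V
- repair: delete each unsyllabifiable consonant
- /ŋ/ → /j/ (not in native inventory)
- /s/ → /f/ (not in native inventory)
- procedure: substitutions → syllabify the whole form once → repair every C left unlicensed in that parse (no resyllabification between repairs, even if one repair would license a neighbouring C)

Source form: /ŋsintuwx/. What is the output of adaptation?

Substitution: /ŋ/ → /j/, /s/ → /f/, giving /jfintuwx/.
Syllabifying with onset maximization leaves /j/, /n/, /w/, /x/ stranded (no codas are permitted; onsets are limited to one consonant).
Deletion applies to /j/, /n/, /w/, /x/.

fitu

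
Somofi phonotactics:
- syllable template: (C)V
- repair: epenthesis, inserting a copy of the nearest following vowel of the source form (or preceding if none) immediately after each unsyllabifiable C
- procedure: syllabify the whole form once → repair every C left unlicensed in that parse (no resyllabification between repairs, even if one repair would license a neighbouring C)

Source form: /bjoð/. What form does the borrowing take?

The consonants /b/, /ð/ cannot be parsed into a legal (C)V syllable (no codas are permitted; onsets are limited to one consonant).
Each unlicensed consonant becomes the onset of a new syllable: /b/ → /bo/, /ð/ → /ðo/.

bojoðo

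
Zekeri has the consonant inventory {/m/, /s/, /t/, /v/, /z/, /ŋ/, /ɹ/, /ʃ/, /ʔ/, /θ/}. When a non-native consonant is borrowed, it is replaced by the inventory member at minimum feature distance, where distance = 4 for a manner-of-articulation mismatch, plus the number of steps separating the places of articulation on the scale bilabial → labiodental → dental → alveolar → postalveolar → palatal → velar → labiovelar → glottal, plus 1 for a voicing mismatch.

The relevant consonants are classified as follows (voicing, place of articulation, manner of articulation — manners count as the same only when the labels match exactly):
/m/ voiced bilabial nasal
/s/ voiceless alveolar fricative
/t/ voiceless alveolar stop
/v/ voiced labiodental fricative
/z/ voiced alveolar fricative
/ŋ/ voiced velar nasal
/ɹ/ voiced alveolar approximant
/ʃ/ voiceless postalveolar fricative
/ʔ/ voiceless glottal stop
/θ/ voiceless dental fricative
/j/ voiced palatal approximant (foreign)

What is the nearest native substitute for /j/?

/ɹ/ is closest: same manner (approximant), place distance 2 (palatal→alveolar), same voicing; total 2. Next closest is /ŋ/ at distance 5.

ɹ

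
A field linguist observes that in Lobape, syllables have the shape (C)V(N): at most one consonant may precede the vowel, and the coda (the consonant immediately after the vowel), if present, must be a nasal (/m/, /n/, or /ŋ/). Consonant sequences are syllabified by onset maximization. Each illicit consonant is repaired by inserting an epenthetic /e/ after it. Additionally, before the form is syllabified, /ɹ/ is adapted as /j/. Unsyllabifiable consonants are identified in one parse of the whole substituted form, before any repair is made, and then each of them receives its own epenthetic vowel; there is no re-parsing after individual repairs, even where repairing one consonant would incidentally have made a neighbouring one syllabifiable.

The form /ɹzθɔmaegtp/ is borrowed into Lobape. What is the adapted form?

Substitution: /ɹ/ → /j/, giving /jzθɔmaegtp/.
The consonants /j/, /z/, /g/, /t/, /p/ cannot be parsed into a legal (C)V(N) syllable (only a nasal (/m/, /n/, or /ŋ/) is licensed in coda position; onsets are limited to one consonant).
Epenthesis after each stranded consonant: /j/ → /je/, /z/ → /ze/, /g/ → /ge/, /t/ → /te/, /p/ → /pe/.

jezeθɔmaegetepe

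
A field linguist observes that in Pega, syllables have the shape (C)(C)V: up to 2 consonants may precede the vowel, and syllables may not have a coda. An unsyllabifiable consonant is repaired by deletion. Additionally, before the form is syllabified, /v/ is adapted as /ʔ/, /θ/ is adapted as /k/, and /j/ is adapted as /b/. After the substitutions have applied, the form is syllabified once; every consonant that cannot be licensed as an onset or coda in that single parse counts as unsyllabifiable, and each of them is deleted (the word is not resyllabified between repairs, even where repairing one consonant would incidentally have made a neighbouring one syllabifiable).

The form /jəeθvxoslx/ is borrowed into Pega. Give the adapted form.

bəeʔxo

Substitution: /j/ → /b/, /θ/ → /k/, /v/ → /ʔ/, giving /bəekʔxoslx/.
Syllabifying with onset maximization leaves /k/, /s/, /l/, /x/ stranded (no codas are permitted; onsets may contain at most 2 consonants).
Each unlicensed consonant is deleted: /k/, /s/, /l/, /x/.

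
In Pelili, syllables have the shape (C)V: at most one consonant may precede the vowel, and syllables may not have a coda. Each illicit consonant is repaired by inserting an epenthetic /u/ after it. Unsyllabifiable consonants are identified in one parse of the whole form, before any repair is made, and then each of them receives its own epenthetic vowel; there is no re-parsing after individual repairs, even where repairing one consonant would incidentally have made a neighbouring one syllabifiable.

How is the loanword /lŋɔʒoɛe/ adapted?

Syllabifying with onset maximization leaves /l/ stranded (no codas are permitted; onsets are limited to one consonant).
Epenthesis after each stranded consonant: /l/ → /lu/.

luŋɔʒoɛe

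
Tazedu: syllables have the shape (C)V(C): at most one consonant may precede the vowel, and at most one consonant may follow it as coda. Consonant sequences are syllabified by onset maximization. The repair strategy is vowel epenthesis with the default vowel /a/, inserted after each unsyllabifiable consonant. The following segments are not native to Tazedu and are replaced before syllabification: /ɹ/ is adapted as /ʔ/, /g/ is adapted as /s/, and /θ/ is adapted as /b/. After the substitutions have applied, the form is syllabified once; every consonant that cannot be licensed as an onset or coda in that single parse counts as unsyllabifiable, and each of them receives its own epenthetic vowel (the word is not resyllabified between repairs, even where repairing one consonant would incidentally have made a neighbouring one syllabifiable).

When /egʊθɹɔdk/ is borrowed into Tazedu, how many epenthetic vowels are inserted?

1

After substitution the input is /esʊbʔɔdk/.
The unsyllabifiable consonants are /k/; each receives one epenthetic vowel.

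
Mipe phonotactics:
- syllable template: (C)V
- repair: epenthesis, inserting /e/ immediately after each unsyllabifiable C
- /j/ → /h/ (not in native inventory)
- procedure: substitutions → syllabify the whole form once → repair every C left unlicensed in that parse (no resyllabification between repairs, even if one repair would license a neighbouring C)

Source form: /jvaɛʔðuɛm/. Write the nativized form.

Substitution: /j/ → /h/, giving /hvaɛʔðuɛm/.
The consonants /h/, /ʔ/, /m/ cannot be parsed into a legal (C)V syllable (no codas are permitted; onsets are limited to one consonant).
Epenthesis after each stranded consonant: /h/ → /he/, /ʔ/ → /ʔe/, /m/ → /me/.

hevaɛʔeðuɛme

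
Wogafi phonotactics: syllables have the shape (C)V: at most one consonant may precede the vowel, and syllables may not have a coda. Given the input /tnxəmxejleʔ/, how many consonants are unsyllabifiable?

The consonants /t/, /n/, /m/, /j/, /ʔ/ cannot be parsed into a legal (C)V syllable (no codas are permitted; onsets are limited to one consonant).

5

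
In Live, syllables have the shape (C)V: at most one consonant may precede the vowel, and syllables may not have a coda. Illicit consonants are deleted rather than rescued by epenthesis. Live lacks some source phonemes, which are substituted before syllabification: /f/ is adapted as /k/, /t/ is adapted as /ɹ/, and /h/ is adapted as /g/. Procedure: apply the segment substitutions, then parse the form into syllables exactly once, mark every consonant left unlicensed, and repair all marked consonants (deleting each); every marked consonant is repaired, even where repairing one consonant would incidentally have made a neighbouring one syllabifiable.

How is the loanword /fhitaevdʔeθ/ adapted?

Substitution: /f/ → /k/, /h/ → /g/, /t/ → /ɹ/, giving /kgiɹaevdʔeθ/.
Syllabifying with onset maximization leaves /k/, /v/, /d/, /θ/ stranded (no codas are permitted; onsets are limited to one consonant).
Deletion applies to /k/, /v/, /d/, /θ/.

giɹaeʔe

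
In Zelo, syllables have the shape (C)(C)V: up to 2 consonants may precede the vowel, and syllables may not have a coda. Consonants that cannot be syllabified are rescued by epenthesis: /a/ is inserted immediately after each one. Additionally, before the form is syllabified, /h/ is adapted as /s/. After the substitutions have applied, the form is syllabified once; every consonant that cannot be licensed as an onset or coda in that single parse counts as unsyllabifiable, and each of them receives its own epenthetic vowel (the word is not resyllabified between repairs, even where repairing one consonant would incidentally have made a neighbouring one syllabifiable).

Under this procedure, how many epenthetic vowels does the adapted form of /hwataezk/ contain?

After substitution the input is /swataezk/.
The unsyllabifiable consonants are /z/, /k/; each receives one epenthetic vowel.

2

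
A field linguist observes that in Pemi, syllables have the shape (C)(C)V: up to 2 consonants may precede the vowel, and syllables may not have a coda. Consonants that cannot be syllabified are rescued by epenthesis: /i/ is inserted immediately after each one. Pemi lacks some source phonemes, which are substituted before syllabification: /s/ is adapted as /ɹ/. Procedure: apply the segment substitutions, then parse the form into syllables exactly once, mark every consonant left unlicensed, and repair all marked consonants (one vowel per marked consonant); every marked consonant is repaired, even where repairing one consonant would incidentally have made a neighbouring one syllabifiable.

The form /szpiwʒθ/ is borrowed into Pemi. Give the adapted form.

ɹizpiwiʒiθi

Substitution: /s/ → /ɹ/, giving /ɹzpiwʒθ/.
Syllabifying with onset maximization leaves /ɹ/, /w/, /ʒ/, /θ/ stranded (no codas are permitted; onsets may contain at most 2 consonants).
Inserting the epenthetic vowel yields /ɹ/ → /ɹi/, /w/ → /wi/, /ʒ/ → /ʒi/, /θ/ → /θi/.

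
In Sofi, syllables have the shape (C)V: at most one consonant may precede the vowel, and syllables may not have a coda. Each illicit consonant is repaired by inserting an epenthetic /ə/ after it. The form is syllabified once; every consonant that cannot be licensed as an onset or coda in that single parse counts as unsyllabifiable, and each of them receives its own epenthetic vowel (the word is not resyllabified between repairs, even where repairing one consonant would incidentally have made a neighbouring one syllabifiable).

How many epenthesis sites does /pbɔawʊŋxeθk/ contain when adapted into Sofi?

The unsyllabifiable consonants are /p/, /ŋ/, /θ/, /k/; each receives one epenthetic vowel.

4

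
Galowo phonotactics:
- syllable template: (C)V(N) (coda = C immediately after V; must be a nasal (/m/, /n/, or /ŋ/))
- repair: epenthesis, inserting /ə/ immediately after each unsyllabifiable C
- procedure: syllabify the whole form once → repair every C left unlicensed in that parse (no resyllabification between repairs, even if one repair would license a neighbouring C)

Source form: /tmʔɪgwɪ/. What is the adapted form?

təməʔɪgəwɪ

Under (C)V(N), the unsyllabifiable consonants are /t/, /m/, /g/ (only a nasal (/m/, /n/, or /ŋ/) is licensed in coda position; onsets are limited to one consonant).
Each unlicensed consonant becomes the onset of a new syllable: /t/ → /tə/, /m/ → /mə/, /g/ → /gə/.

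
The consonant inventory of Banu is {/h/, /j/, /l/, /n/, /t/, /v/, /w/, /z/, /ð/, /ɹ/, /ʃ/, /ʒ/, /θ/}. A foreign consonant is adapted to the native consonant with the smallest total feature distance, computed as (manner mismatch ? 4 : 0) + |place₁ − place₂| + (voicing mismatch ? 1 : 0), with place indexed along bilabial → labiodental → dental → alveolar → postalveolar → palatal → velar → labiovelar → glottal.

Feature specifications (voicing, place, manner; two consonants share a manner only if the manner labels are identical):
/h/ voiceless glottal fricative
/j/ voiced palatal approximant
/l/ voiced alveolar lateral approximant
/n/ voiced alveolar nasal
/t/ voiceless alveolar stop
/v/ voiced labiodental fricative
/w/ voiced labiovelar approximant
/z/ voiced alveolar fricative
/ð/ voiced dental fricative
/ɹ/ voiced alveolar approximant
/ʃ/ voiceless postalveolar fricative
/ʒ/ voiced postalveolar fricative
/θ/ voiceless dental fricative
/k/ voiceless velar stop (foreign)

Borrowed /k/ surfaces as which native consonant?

t

/t/ is closest: same manner (stop), place distance 3 (velar→alveolar), same voicing; total 3. Next closest is /h/ at distance 6.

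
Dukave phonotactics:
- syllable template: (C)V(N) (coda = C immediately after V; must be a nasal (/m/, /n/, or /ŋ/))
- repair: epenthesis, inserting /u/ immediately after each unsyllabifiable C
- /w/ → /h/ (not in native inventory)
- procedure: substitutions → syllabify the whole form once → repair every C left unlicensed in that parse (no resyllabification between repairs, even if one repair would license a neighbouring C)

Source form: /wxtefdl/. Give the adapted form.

Substitution: /w/ → /h/, giving /hxtefdl/.
Under (C)V(N), the unsyllabifiable consonants are /h/, /x/, /f/, /d/, /l/ (only a nasal (/m/, /n/, or /ŋ/) is licensed in coda position; onsets are limited to one consonant).
Inserting the epenthetic vowel yields /h/ → /hu/, /x/ → /xu/, /f/ → /fu/, /d/ → /du/, /l/ → /lu/.

huxutefudulu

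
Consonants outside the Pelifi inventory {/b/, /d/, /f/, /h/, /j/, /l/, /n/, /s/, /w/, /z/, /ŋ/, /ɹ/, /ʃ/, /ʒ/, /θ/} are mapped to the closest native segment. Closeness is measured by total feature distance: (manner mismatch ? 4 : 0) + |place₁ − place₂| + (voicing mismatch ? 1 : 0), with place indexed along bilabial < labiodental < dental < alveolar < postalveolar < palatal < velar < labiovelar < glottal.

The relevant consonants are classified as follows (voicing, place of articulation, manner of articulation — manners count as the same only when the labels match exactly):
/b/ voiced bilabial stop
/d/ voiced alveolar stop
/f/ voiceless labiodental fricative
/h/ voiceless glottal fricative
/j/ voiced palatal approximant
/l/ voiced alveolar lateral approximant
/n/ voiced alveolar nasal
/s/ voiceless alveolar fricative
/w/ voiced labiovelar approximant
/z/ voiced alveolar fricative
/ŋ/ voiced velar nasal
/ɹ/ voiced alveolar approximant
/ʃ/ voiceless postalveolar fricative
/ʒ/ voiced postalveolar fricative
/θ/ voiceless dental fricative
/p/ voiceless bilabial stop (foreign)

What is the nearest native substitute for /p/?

b

/b/ is closest: same manner (stop), place distance 0 (bilabial→bilabial), voicing differs (+1); total 1. Next closest is /d/ at distance 4.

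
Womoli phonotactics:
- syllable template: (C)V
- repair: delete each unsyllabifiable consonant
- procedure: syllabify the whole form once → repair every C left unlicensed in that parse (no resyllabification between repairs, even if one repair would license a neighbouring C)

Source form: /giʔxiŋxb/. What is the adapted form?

gixi

Under (C)V, the unsyllabifiable consonants are /ʔ/, /ŋ/, /x/, /b/ (no codas are permitted; onsets are limited to one consonant).
Each unlicensed consonant is deleted: /ʔ/, /ŋ/, /x/, /b/.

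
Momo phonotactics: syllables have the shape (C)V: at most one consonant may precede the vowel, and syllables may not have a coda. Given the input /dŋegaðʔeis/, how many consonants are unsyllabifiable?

The consonants /d/, /ð/, /s/ cannot be parsed into a legal (C)V syllable (no codas are permitted; onsets are limited to one consonant).

3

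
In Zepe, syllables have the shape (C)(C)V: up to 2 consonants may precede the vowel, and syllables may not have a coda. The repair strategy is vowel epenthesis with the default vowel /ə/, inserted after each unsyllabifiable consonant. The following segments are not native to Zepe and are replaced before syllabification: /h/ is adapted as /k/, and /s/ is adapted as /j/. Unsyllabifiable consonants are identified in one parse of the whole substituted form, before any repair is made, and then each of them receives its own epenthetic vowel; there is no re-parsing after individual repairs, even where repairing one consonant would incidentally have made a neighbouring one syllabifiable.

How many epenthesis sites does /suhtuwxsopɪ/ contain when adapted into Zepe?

1

After substitution the input is /juktuwxjopɪ/.
The unsyllabifiable consonants are /w/; each receives one epenthetic vowel.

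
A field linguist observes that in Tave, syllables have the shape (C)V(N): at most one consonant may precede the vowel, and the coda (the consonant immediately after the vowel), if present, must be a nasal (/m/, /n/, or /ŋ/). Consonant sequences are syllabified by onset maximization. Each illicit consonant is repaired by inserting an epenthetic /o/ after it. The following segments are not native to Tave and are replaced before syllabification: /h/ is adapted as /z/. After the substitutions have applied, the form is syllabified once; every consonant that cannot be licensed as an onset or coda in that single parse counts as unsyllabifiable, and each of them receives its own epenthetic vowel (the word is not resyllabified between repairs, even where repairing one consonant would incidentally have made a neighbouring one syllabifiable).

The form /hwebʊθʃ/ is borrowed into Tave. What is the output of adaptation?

Substitution: /h/ → /z/, giving /zwebʊθʃ/.
The consonants /z/, /θ/, /ʃ/ cannot be parsed into a legal (C)V(N) syllable (only a nasal (/m/, /n/, or /ŋ/) is licensed in coda position; onsets are limited to one consonant).
Each unlicensed consonant becomes the onset of a new syllable: /z/ → /zo/, /θ/ → /θo/, /ʃ/ → /ʃo/.

zowebʊθoʃo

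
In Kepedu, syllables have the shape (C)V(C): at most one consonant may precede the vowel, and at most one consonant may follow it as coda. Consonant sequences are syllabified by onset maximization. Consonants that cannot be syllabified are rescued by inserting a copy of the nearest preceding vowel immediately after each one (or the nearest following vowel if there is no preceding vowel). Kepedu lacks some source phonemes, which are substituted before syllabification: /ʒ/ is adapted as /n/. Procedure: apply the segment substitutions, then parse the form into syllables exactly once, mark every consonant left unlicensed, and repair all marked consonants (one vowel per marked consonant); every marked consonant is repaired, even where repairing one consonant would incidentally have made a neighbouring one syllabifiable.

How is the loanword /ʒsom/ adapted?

Substitution: /ʒ/ → /n/, giving /nsom/.
Syllabifying with onset maximization leaves /n/ stranded (at most one coda consonant is licensed; onsets are limited to one consonant).
Inserting the epenthetic vowel yields /n/ → /no/.

nosom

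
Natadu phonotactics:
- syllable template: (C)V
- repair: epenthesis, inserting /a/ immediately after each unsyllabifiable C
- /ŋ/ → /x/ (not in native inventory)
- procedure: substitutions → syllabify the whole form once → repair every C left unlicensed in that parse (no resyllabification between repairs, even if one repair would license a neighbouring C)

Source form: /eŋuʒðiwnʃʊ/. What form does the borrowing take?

Substitution: /ŋ/ → /x/, giving /exuʒðiwnʃʊ/.
Syllabifying with onset maximization leaves /ʒ/, /w/, /n/ stranded (no codas are permitted; onsets are limited to one consonant).
Each unlicensed consonant becomes the onset of a new syllable: /ʒ/ → /ʒa/, /w/ → /wa/, /n/ → /na/.

exuʒaðiwanaʃʊ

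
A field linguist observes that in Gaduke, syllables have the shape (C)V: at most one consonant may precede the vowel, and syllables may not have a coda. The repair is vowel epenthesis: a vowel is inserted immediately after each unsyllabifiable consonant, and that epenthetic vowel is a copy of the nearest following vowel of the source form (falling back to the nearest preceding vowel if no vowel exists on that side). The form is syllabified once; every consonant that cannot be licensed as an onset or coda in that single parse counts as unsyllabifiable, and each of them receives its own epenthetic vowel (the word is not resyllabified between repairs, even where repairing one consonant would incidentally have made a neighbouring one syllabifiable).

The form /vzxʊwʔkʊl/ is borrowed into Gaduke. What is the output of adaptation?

vʊzʊxʊwʊʔʊkʊlʊ

Under (C)V, the unsyllabifiable consonants are /v/, /z/, /w/, /ʔ/, /l/ (no codas are permitted; onsets are limited to one consonant).
Epenthesis after each stranded consonant: /v/ → /vʊ/, /z/ → /zʊ/, /w/ → /wʊ/, /ʔ/ → /ʔʊ/, /l/ → /lʊ/.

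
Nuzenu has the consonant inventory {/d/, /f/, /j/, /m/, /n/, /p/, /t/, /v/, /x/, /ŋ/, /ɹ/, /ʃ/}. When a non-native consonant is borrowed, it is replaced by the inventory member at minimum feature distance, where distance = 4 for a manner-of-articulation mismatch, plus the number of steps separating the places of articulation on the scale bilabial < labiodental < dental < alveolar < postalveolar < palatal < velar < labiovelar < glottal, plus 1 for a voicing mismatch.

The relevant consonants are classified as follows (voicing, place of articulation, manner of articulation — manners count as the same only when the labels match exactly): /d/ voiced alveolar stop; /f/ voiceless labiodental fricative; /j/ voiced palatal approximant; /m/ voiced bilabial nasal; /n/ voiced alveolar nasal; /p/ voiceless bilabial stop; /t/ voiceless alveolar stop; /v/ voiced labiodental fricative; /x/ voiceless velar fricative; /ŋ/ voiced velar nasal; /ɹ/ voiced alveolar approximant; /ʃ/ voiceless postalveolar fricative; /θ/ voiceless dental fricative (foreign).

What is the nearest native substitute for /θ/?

f

/f/ is closest: same manner (fricative), place distance 1 (dental→labiodental), same voicing; total 1. Next closest is /v/ at distance 2.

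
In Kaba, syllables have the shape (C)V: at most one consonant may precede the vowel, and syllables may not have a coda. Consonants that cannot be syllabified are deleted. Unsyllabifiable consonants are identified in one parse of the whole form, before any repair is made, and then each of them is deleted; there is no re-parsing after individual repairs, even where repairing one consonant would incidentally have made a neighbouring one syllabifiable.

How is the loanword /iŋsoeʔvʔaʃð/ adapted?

isoeʔa

The consonants /ŋ/, /ʔ/, /v/, /ʃ/, /ð/ cannot be parsed into a legal (C)V syllable (no codas are permitted; onsets are limited to one consonant).
Deleting the stranded consonants removes /ŋ/, /ʔ/, /v/, /ʃ/, /ð/.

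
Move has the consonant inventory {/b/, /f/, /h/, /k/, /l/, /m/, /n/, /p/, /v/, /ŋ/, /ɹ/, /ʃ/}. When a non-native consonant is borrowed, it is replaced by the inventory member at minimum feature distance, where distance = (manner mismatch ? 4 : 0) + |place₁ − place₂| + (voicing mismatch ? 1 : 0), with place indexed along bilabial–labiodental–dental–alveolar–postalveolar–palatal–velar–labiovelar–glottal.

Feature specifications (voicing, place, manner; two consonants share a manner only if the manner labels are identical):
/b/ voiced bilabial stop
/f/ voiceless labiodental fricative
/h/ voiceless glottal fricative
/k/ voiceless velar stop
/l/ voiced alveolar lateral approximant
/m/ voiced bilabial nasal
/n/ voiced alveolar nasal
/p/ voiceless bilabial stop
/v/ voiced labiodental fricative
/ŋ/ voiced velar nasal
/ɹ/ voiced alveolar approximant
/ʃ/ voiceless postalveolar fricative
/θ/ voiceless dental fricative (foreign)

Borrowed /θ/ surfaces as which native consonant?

/f/ is closest: same manner (fricative), place distance 1 (dental→labiodental), same voicing; total 1. Next closest is /v/ at distance 2.

f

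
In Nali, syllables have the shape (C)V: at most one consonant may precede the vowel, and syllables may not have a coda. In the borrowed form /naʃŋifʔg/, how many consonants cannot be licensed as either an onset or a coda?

4

The consonants /ʃ/, /f/, /ʔ/, /g/ cannot be parsed into a legal (C)V syllable (no codas are permitted; onsets are limited to one consonant).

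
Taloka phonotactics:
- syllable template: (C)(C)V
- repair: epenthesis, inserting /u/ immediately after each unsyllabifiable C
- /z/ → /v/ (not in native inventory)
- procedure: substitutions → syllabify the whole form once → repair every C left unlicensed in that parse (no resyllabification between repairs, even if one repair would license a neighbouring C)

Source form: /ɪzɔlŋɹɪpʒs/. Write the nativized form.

ɪvɔluŋɹɪpuʒusu

Substitution: /z/ → /v/, giving /ɪvɔlŋɹɪpʒs/.
Under (C)(C)V, the unsyllabifiable consonants are /l/, /p/, /ʒ/, /s/ (no codas are permitted; onsets may contain at most 2 consonants).
Epenthesis after each stranded consonant: /l/ → /lu/, /p/ → /pu/, /ʒ/ → /ʒu/, /s/ → /su/.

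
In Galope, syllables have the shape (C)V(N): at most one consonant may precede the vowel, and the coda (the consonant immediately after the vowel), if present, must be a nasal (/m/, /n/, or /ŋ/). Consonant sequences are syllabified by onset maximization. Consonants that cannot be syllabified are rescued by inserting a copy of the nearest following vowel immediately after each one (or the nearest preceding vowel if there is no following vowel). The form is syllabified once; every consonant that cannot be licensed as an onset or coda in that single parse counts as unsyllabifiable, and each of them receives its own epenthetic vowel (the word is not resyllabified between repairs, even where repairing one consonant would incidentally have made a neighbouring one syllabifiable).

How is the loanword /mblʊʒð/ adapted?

The consonants /m/, /b/, /ʒ/, /ð/ cannot be parsed into a legal (C)V(N) syllable (only a nasal (/m/, /n/, or /ŋ/) is licensed in coda position; onsets are limited to one consonant).
Each unlicensed consonant becomes the onset of a new syllable: /m/ → /mʊ/, /b/ → /bʊ/, /ʒ/ → /ʒʊ/, /ð/ → /ðʊ/.

mʊbʊlʊʒʊðʊ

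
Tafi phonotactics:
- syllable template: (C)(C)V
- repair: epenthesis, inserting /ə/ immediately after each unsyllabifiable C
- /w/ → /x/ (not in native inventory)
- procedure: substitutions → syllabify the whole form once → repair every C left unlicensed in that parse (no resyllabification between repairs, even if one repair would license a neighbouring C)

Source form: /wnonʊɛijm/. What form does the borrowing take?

Substitution: /w/ → /x/, giving /xnonʊɛijm/.
The consonants /j/, /m/ cannot be parsed into a legal (C)(C)V syllable (no codas are permitted; onsets may contain at most 2 consonants).
Epenthesis after each stranded consonant: /j/ → /jə/, /m/ → /mə/.

xnonʊɛijəmə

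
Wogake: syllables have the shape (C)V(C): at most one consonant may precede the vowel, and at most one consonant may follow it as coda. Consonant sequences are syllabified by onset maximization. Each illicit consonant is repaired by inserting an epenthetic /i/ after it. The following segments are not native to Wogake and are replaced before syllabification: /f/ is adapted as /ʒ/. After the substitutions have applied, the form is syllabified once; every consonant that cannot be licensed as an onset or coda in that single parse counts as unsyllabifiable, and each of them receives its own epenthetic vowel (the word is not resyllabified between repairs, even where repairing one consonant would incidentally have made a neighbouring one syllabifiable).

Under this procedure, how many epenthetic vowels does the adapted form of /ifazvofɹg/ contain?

After substitution the input is /iʒazvoʒɹg/.
The unsyllabifiable consonants are /ɹ/, /g/; each receives one epenthetic vowel.

2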